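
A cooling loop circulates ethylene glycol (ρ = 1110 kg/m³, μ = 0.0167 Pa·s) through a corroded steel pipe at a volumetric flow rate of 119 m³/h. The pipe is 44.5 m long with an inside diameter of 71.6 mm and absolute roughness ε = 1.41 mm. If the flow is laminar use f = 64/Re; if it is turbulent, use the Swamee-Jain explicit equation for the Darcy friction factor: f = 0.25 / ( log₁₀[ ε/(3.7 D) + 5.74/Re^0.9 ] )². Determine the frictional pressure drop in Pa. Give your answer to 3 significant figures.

Q = 119 m³/h = 119/3600 = 0.03306 m³/s.
Cross-sectional area A = πD²/4 = π(0.0716)²/4 = 0.004026 m²; mean velocity V = Q/A = 0.03306/0.004026 = 8.21 m/s.
Reynolds number Re = ρVD/μ = 1110 · 8.21 · 0.0716 / 0.0167 = 3.907e+04.
Re > 4000 → turbulent. Relative roughness ε/D = 0.00141/0.0716 = 0.0197. Swamee-Jain: f = 0.25/(log₁₀[0.0197/3.7 + 5.74/3.907e+04^0.9])² = 0.25/(log₁₀[0.00532 + 0.000423])² = 0.25/(-2.241)² = 0.04979.
Darcy-Weisbach: ΔP = f(L/D)(ρV²/2) = 0.04979·(44.5/0.0716)·(1110·8.21²/2) = 0.04979·621.5·3.741e+04 = 1.158e+06 Pa.

ΔP ≈ 1.16×10^6 Pa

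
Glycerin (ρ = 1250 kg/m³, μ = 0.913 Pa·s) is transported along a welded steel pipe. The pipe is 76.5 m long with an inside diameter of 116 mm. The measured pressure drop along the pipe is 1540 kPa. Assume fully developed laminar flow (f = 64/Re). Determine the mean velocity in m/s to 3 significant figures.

V ≈ 9.27 m/s

For laminar flow, f = 64/Re with Re = ρVD/μ, so Darcy-Weisbach reduces to ΔP = 32μLV/D². Solving for V: V = ΔP·D²/(32μL) = 1.54e+06·(0.116)²/(32·0.913·76.5) = 9.272 m/s.
Check: Re = ρVD/μ = 1250·9.272·0.116/0.913 = 1472 < 2300, so the laminar assumption holds.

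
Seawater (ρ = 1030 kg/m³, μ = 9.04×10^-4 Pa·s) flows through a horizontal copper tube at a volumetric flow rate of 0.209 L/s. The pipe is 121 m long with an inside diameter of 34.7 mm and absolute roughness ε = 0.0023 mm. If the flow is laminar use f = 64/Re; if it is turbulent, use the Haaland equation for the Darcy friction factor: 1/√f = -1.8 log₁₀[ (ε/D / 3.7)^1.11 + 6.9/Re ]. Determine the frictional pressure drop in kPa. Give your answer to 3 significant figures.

Q = 0.209 L/s = 0.209/1000 = 0.000209 m³/s.
Cross-sectional area A = πD²/4 = π(0.0347)²/4 = 0.0009457 m²; mean velocity V = Q/A = 0.000209/0.0009457 = 0.221 m/s.
Reynolds number Re = ρVD/μ = 1030 · 0.221 · 0.0347 / 0.000904 = 8738.
Re > 4000 → turbulent. Relative roughness ε/D = 2.3e-06/0.0347 = 6.63e-05. Haaland: 1/√f = -1.8 log₁₀[(6.63e-05/3.7)^1.11 + 6.9/8738] = -1.8 log₁₀[5.38e-06 + 0.00079] = 5.579, so f = 0.03213.
Darcy-Weisbach: ΔP = f(L/D)(ρV²/2) = 0.03213·(121/0.0347)·(1030·0.221²/2) = 0.03213·3487·25.15 = 2818 Pa.
ΔP = 2818 Pa = 2.82 kPa.

ΔP ≈ 2.82 kPa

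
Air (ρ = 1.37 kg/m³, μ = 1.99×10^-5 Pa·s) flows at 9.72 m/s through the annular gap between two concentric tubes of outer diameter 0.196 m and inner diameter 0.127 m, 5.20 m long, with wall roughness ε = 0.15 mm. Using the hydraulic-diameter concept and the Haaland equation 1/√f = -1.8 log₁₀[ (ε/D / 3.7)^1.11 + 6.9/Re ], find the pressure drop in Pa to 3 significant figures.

Hydraulic diameter D_h = 4A/P = D_o - D_i = 0.196 - 0.127 = 0.069 m.
Re = ρVD_h/μ = 1.37·9.72·0.069/1.99e-05 = 4.617e+04.
ε/D_h = 0.00015/0.069 = 0.00217; Haaland gives 1/√f = -1.8 log₁₀[0.000259+0.000149] = 6.1, so f = 0.02688.
ΔP = f(L/D_h)(ρV²/2) = 0.02688·5.2/0.069·64.72 = 131.1 Pa.

ΔP ≈ 131 Pa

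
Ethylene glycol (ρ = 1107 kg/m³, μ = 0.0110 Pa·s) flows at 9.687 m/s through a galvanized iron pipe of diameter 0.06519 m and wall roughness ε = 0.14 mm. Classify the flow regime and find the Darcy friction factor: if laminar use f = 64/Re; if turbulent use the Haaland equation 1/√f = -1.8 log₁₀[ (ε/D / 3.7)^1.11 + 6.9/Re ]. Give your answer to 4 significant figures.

Re = ρVD/μ = 1107·9.687·0.06519/0.011 = 6.355e+04.
Re > 4000 → turbulent. ε/D = 0.00014/0.06519 = 0.00215; Haaland: 1/√f = -1.8 log₁₀[0.000256 + 0.000109] = 6.189, so f = 0.0261.

f ≈ 0.02610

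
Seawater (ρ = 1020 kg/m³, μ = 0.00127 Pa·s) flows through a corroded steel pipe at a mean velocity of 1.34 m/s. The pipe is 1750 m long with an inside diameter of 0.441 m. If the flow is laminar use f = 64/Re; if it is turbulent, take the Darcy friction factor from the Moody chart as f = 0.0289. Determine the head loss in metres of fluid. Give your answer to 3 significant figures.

h_f ≈ 10.5 m

Reynolds number Re = ρVD/μ = 1020 · 1.34 · 0.441 / 0.00127 = 4.746e+05.
Re > 4000 → turbulent; use the Moody-chart value f = 0.0289.
Darcy-Weisbach: ΔP = f(L/D)(ρV²/2) = 0.0289·(1750/0.441)·(1020·1.34²/2) = 0.0289·3968·915.8 = 1.05e+05 Pa.
Head loss h_f = ΔP/(ρg) = 1.05e+05/(1020·9.81) = 10.5 m.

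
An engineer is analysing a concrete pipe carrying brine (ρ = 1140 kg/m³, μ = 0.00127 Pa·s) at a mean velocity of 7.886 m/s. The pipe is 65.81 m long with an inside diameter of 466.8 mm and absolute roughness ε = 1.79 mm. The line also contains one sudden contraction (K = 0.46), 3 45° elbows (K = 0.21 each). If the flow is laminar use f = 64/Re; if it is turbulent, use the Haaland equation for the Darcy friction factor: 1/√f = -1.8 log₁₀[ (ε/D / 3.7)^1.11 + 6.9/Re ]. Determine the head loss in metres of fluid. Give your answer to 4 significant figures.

Reynolds number Re = ρVD/μ = 1140 · 7.886 · 0.4668 / 0.00127 = 3.304e+06.
Re > 4000 → turbulent. Relative roughness ε/D = 0.00179/0.4668 = 0.00383. Haaland: 1/√f = -1.8 log₁₀[(0.00383/3.7)^1.11 + 6.9/3.304e+06] = -1.8 log₁₀[0.000487 + 2.09e-06] = 5.96, so f = 0.02816.
Total minor-loss coefficient ΣK = 1·0.46 + 3·0.21 = 1.09.
ΔP = [f·L/D + ΣK]·(ρV²/2) = [0.02816·65.81/0.4668 + 1.09]·(1140·7.886²/2) = [3.969 + 1.09]·3.545e+04 = 1.793e+05 Pa.
Head loss h_f = ΔP/(ρg) = 1.793e+05/(1140·9.81) = 16.04 m.

h_f ≈ 16.04 m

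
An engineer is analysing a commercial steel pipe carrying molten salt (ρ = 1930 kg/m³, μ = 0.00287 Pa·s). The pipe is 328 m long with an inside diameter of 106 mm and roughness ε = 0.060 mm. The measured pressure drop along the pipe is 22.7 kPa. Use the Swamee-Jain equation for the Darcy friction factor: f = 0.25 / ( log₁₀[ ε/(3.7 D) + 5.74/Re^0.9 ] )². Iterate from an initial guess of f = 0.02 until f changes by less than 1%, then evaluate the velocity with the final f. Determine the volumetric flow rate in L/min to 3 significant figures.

Rearranging Darcy-Weisbach: V = √(2·ΔP·D/(f·L·ρ)). With ε/D = 6e-05/0.106 = 0.000566, iterate starting from f = 0.02:
  f = 0.02 → V = √(2·2.27e+04·0.106/(0.02·328·1930)) = 0.6165 m/s; Re = ρVD/μ = 4.395e+04; f → 0.02334
  f = 0.02334 → V = 0.5707 m/s; Re = 4.068e+04; f → 0.02365
  f = 0.02365 → V = 0.5669 m/s; Re = 4.041e+04; f → 0.02368
Converged (Δf/f < 1%). With the final f = 0.02368: V = √(2·2.27e+04·0.106/(0.02368·328·1930)) = 0.5666 m/s.
Q = V·A = 0.5666·(π/4·0.106²) = 0.005 m³/s = 300 L/min.

Q ≈ 300 L/min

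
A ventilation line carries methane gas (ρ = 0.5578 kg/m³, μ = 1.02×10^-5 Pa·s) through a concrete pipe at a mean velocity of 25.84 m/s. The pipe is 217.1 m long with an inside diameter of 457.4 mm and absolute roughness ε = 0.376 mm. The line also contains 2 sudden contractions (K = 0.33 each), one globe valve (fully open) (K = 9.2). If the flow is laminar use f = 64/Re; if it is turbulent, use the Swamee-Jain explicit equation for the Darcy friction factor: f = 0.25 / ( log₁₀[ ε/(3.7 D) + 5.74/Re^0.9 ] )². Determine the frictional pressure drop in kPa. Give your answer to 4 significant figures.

Reynolds number Re = ρVD/μ = 0.5578 · 25.84 · 0.4574 / 1.02e-05 = 6.463e+05.
Re > 4000 → turbulent. Relative roughness ε/D = 0.000376/0.4574 = 0.000822. Swamee-Jain: f = 0.25/(log₁₀[0.000822/3.7 + 5.74/6.463e+05^0.9])² = 0.25/(log₁₀[0.000222 + 3.38e-05])² = 0.25/(-3.592)² = 0.01938.
Total minor-loss coefficient ΣK = 2·0.33 + 1·9.2 = 9.86.
ΔP = [f·L/D + ΣK]·(ρV²/2) = [0.01938·217.1/0.4574 + 9.86]·(0.5578·25.84²/2) = [9.198 + 9.86]·186.2 = 3549 Pa.
ΔP = 3549 Pa = 3.549 kPa.

ΔP ≈ 3.549 kPa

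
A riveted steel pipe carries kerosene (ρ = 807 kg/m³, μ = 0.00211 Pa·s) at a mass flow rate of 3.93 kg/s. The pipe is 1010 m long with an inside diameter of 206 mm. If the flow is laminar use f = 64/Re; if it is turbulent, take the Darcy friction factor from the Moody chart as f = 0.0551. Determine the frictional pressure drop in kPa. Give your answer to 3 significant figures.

A = πD²/4 = π(0.206)²/4 = 0.03333 m²; mean velocity V = ṁ/(ρA) = 3.93/(807 · 0.03333) = 0.1461 m/s.
Reynolds number Re = ρVD/μ = 807 · 0.1461 · 0.206 / 0.00211 = 1.151e+04.
Re > 4000 → turbulent; use the Moody-chart value f = 0.0551.
Darcy-Weisbach: ΔP = f(L/D)(ρV²/2) = 0.0551·(1010/0.206)·(807·0.1461²/2) = 0.0551·4903·8.615 = 2327 Pa.
ΔP = 2327 Pa = 2.33 kPa.

ΔP ≈ 2.33 kPa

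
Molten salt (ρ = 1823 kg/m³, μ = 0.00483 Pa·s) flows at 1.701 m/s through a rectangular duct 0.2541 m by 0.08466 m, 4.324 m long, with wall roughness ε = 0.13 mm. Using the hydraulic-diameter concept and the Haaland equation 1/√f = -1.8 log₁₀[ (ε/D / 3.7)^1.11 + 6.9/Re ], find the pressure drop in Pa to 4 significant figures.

ΔP ≈ 2018 Pa

Hydraulic diameter D_h = 4A/P = 4·(0.2541·0.08466)/(2·(0.2541+0.08466)) = 0.08605/0.6775 = 0.127 m.
Re = ρVD_h/μ = 1823·1.701·0.127/0.00483 = 8.154e+04.
ε/D_h = 0.00013/0.127 = 0.00102; Haaland gives 1/√f = -1.8 log₁₀[0.000112+8.46e-05] = 6.67, so f = 0.02248.
ΔP = f(L/D_h)(ρV²/2) = 0.02248·4.324/0.127·2637 = 2018 Pa.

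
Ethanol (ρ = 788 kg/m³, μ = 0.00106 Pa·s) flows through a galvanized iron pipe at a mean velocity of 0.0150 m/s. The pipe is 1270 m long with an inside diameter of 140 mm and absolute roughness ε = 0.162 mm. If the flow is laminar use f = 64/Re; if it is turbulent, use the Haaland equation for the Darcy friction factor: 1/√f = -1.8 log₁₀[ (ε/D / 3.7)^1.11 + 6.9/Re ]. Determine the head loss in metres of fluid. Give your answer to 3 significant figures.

h_f ≈ 0.00426 m

Reynolds number Re = ρVD/μ = 788 · 0.015 · 0.14 / 0.00106 = 1561.
Re < 2300 → laminar flow, so f = 64/Re = 64/1561 = 0.041 (the turbulent correlation is not needed).
Darcy-Weisbach: ΔP = f(L/D)(ρV²/2) = 0.041·(1270/0.14)·(788·0.015²/2) = 0.041·9071·0.08865 = 32.97 Pa.
Head loss h_f = ΔP/(ρg) = 32.97/(788·9.81) = 0.00426 m.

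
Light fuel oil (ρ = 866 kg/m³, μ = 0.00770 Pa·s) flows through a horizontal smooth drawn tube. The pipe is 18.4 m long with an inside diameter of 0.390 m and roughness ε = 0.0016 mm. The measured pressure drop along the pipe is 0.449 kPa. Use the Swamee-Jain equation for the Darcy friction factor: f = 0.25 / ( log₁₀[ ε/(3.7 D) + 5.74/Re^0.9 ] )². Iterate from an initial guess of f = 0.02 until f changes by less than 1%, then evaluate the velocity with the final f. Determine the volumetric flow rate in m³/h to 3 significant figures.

Q ≈ 437 m³/h

Rearranging Darcy-Weisbach: V = √(2·ΔP·D/(f·L·ρ)). With ε/D = 1.6e-06/0.39 = 4.1e-06, iterate starting from f = 0.02:
  f = 0.02 → V = √(2·449·0.39/(0.02·18.4·866)) = 1.048 m/s; Re = ρVD/μ = 4.598e+04; f → 0.02117
  f = 0.02117 → V = 1.019 m/s; Re = 4.469e+04; f → 0.02131
Converged (Δf/f < 1%). With the final f = 0.02131: V = √(2·449·0.39/(0.02131·18.4·866)) = 1.016 m/s.
Q = V·A = 1.016·(π/4·0.39²) = 0.1213 m³/s = 437 m³/h.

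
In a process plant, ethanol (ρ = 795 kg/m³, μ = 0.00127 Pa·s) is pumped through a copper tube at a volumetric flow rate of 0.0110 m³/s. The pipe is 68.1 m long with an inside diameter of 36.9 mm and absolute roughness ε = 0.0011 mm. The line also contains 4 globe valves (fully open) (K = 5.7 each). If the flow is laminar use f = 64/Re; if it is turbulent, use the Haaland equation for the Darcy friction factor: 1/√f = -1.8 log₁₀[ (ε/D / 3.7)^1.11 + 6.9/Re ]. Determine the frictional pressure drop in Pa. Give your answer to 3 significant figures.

Cross-sectional area A = πD²/4 = π(0.0369)²/4 = 0.001069 m²; mean velocity V = Q/A = 0.011/0.001069 = 10.29 m/s.
Reynolds number Re = ρVD/μ = 795 · 10.29 · 0.0369 / 0.00127 = 2.376e+05.
Re > 4000 → turbulent. Relative roughness ε/D = 1.1e-06/0.0369 = 2.98e-05. Haaland: 1/√f = -1.8 log₁₀[(2.98e-05/3.7)^1.11 + 6.9/2.376e+05] = -1.8 log₁₀[2.22e-06 + 2.9e-05] = 8.109, so f = 0.01521.
Total minor-loss coefficient ΣK = 4·5.7 = 22.8.
ΔP = [f·L/D + ΣK]·(ρV²/2) = [0.01521·68.1/0.0369 + 22.8]·(795·10.29²/2) = [28.07 + 22.8]·4.206e+04 = 2.139e+06 Pa.

ΔP ≈ 2.14×10^6 Pa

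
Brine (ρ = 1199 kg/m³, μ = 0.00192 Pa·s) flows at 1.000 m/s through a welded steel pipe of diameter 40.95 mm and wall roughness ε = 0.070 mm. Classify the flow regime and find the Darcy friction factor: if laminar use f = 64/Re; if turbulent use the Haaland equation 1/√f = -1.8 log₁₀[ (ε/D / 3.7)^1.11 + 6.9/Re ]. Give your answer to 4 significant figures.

f ≈ 0.02784

Re = ρVD/μ = 1199·1·0.04095/0.00192 = 2.557e+04.
Re > 4000 → turbulent. ε/D = 7e-05/0.04095 = 0.00171; Haaland: 1/√f = -1.8 log₁₀[0.000198 + 0.00027] = 5.993, so f = 0.02784.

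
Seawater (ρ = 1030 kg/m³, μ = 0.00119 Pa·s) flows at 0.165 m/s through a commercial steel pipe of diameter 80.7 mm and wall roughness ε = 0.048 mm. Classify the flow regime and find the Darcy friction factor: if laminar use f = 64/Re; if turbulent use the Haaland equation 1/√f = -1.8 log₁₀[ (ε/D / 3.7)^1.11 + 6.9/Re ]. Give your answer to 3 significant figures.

Re = ρVD/μ = 1030·0.165·0.0807/0.00119 = 1.153e+04.
Re > 4000 → turbulent. ε/D = 4.8e-05/0.0807 = 0.000595; Haaland: 1/√f = -1.8 log₁₀[6.15e-05 + 0.000599] = 5.725, so f = 0.03051.

f ≈ 0.0305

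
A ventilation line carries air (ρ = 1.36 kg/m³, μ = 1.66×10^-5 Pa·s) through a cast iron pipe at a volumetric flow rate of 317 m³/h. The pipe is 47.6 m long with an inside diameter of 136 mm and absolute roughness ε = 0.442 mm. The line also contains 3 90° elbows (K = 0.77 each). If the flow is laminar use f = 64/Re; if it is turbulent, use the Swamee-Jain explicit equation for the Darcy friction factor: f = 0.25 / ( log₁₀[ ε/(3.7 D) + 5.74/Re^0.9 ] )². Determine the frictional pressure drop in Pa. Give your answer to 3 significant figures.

ΔP ≈ 310 Pa

Q = 317 m³/h = 317/3600 = 0.08806 m³/s.
Cross-sectional area A = πD²/4 = π(0.136)²/4 = 0.01453 m²; mean velocity V = Q/A = 0.08806/0.01453 = 6.062 m/s.
Reynolds number Re = ρVD/μ = 1.36 · 6.062 · 0.136 / 1.66e-05 = 6.754e+04.
Re > 4000 → turbulent. Relative roughness ε/D = 0.000442/0.136 = 0.00325. Swamee-Jain: f = 0.25/(log₁₀[0.00325/3.7 + 5.74/6.754e+04^0.9])² = 0.25/(log₁₀[0.000878 + 0.000258])² = 0.25/(-2.944)² = 0.02884.
Total minor-loss coefficient ΣK = 3·0.77 = 2.31.
ΔP = [f·L/D + ΣK]·(ρV²/2) = [0.02884·47.6/0.136 + 2.31]·(1.36·6.062²/2) = [10.09 + 2.31]·24.99 = 309.9 Pa.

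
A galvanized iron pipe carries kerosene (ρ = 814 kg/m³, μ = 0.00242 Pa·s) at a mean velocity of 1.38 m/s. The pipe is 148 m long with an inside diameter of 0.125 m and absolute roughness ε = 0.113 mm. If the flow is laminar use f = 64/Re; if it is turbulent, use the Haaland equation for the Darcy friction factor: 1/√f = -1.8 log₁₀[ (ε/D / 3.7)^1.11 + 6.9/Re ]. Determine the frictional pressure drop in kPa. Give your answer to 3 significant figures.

ΔP ≈ 21.1 kPa

Reynolds number Re = ρVD/μ = 814 · 1.38 · 0.125 / 0.00242 = 5.802e+04.
Re > 4000 → turbulent. Relative roughness ε/D = 0.000113/0.125 = 0.000904. Haaland: 1/√f = -1.8 log₁₀[(0.000904/3.7)^1.11 + 6.9/5.802e+04] = -1.8 log₁₀[9.79e-05 + 0.000119] = 6.595, so f = 0.02299.
Darcy-Weisbach: ΔP = f(L/D)(ρV²/2) = 0.02299·(148/0.125)·(814·1.38²/2) = 0.02299·1184·775.1 = 2.11e+04 Pa.
ΔP = 2.11e+04 Pa = 21.1 kPa.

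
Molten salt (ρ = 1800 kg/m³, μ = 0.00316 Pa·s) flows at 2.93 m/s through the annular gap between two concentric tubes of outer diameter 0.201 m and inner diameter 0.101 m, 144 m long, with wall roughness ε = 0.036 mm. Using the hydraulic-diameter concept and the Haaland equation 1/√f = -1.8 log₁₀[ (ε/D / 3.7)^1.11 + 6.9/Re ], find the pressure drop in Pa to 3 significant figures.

Hydraulic diameter D_h = 4A/P = D_o - D_i = 0.201 - 0.101 = 0.1 m.
Re = ρVD_h/μ = 1800·2.93·0.1/0.00316 = 1.669e+05.
ε/D_h = 3.6e-05/0.1 = 0.00036; Haaland gives 1/√f = -1.8 log₁₀[3.52e-05+4.13e-05] = 7.409, so f = 0.01822.
ΔP = f(L/D_h)(ρV²/2) = 0.01822·144/0.1·7726 = 2.027e+05 Pa.

ΔP ≈ 203000 Pa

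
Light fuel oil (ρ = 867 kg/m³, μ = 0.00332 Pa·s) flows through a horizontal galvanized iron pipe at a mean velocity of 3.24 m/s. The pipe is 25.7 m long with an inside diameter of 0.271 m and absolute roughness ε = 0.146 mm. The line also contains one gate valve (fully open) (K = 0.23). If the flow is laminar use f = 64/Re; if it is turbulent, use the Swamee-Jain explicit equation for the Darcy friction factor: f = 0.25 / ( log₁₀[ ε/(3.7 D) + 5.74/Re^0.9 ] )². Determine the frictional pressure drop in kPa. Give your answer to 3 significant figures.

Reynolds number Re = ρVD/μ = 867 · 3.24 · 0.271 / 0.00332 = 2.293e+05.
Re > 4000 → turbulent. Relative roughness ε/D = 0.000146/0.271 = 0.000539. Swamee-Jain: f = 0.25/(log₁₀[0.000539/3.7 + 5.74/2.293e+05^0.9])² = 0.25/(log₁₀[0.000146 + 8.6e-05])² = 0.25/(-3.635)² = 0.01892.
Total minor-loss coefficient ΣK = 1·0.23 = 0.23.
ΔP = [f·L/D + ΣK]·(ρV²/2) = [0.01892·25.7/0.271 + 0.23]·(867·3.24²/2) = [1.794 + 0.23]·4551 = 9211 Pa.
ΔP = 9211 Pa = 9.21 kPa.

ΔP ≈ 9.21 kPa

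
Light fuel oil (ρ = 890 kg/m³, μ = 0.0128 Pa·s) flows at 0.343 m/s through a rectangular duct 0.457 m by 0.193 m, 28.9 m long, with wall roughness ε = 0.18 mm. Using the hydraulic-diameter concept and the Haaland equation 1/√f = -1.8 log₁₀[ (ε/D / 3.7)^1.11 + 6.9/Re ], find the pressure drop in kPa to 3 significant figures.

ΔP ≈ 0.198 kPa

Hydraulic diameter D_h = 4A/P = 4·(0.457·0.193)/(2·(0.457+0.193)) = 0.3528/1.3 = 0.2714 m.
Re = ρVD_h/μ = 890·0.343·0.2714/0.0128 = 6472.
ε/D_h = 0.00018/0.2714 = 0.000663; Haaland gives 1/√f = -1.8 log₁₀[6.94e-05+0.00107] = 5.301, so f = 0.03559.
ΔP = f(L/D_h)(ρV²/2) = 0.03559·28.9/0.2714·52.35 = 198.4 Pa.
ΔP = 0.198 kPa.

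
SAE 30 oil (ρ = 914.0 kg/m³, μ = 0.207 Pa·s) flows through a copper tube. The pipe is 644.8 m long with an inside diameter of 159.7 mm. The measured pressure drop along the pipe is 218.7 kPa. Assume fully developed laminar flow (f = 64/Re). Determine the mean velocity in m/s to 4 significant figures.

For laminar flow, f = 64/Re with Re = ρVD/μ, so Darcy-Weisbach reduces to ΔP = 32μLV/D². Solving for V: V = ΔP·D²/(32μL) = 2.187e+05·(0.1597)²/(32·0.207·644.8) = 1.306 m/s.
Check: Re = ρVD/μ = 914·1.306·0.1597/0.207 = 920.9 < 2300, so the laminar assumption holds.

V ≈ 1.306 m/s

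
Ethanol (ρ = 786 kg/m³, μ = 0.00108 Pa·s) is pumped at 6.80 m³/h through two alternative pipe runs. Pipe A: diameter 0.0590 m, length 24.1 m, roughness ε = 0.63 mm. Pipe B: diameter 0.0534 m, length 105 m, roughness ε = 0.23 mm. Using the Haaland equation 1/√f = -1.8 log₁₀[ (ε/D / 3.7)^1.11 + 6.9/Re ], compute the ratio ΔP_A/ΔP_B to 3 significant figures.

ΔP_A/ΔP_B ≈ 0.178

Pipe A: V = Q/A = 0.001889/0.002734 = 0.6909 m/s; Re = 2.967e+04; ε/D = 0.0107; Haaland → f = 0.0406; ΔP_A = f(L/D)(ρV²/2) = 3111 Pa.
Pipe B: V = Q/A = 0.001889/0.00224 = 0.8434 m/s; Re = 3.278e+04; ε/D = 0.00431; Haaland → f = 0.03177; ΔP_B = f(L/D)(ρV²/2) = 1.746e+04 Pa.
ΔP_A/ΔP_B = 3111/1.746e+04 = 0.178.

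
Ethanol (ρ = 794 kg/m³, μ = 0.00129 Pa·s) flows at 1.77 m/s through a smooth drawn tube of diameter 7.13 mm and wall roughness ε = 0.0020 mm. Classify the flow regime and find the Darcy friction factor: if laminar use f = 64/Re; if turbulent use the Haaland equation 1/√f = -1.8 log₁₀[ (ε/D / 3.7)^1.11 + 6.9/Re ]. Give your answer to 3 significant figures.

Re = ρVD/μ = 794·1.77·0.00713/0.00129 = 7768.
Re > 4000 → turbulent. ε/D = 2e-06/0.00713 = 0.000281; Haaland: 1/√f = -1.8 log₁₀[2.67e-05 + 0.000888] = 5.469, so f = 0.03343.

f ≈ 0.0334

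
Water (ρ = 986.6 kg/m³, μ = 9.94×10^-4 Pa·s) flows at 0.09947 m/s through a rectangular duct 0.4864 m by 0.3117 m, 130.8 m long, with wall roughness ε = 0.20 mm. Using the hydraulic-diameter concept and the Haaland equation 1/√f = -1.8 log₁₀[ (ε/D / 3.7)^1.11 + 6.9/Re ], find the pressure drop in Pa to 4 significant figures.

Hydraulic diameter D_h = 4A/P = 4·(0.4864·0.3117)/(2·(0.4864+0.3117)) = 0.6064/1.596 = 0.3799 m.
Re = ρVD_h/μ = 986.6·0.09947·0.3799/0.000994 = 3.751e+04.
ε/D_h = 0.0002/0.3799 = 0.000526; Haaland gives 1/√f = -1.8 log₁₀[5.37e-05+0.000184] = 6.523, so f = 0.0235.
ΔP = f(L/D_h)(ρV²/2) = 0.0235·130.8/0.3799·4.881 = 39.49 Pa.

ΔP ≈ 39.49 Pa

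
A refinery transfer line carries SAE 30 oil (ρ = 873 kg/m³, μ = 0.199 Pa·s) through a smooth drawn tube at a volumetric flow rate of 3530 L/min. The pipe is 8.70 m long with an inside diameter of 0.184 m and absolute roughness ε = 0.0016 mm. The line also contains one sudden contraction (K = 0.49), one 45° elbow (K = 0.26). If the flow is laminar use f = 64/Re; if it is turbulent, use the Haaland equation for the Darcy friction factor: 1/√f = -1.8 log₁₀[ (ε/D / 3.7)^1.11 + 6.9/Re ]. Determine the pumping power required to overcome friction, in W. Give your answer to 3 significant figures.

P ≈ 307 W

Q = 3530 L/min = 3530/60000 = 0.05883 m³/s.
Cross-sectional area A = πD²/4 = π(0.184)²/4 = 0.02659 m²; mean velocity V = Q/A = 0.05883/0.02659 = 2.213 m/s.
Reynolds number Re = ρVD/μ = 873 · 2.213 · 0.184 / 0.199 = 1786.
Re < 2300 → laminar flow, so f = 64/Re = 64/1786 = 0.03583 (the turbulent correlation is not needed).
Total minor-loss coefficient ΣK = 1·0.49 + 1·0.26 = 0.75.
ΔP = [f·L/D + ΣK]·(ρV²/2) = [0.03583·8.7/0.184 + 0.75]·(873·2.213²/2) = [1.694 + 0.75]·2137 = 5223 Pa.
Pumping power P = QΔP = 0.05883·5223 = 307.3 W = 307 W.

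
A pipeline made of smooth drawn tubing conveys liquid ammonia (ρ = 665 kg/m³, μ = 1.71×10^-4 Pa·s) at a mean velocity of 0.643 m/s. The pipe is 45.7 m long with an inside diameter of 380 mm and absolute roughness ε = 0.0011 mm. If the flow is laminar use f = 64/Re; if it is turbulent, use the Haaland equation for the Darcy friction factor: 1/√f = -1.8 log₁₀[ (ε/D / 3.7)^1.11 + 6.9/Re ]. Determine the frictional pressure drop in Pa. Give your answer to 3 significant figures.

Reynolds number Re = ρVD/μ = 665 · 0.643 · 0.38 / 0.000171 = 9.502e+05.
Re > 4000 → turbulent. Relative roughness ε/D = 1.1e-06/0.38 = 2.89e-06. Haaland: 1/√f = -1.8 log₁₀[(2.89e-06/3.7)^1.11 + 6.9/9.502e+05] = -1.8 log₁₀[1.67e-07 + 7.26e-06] = 9.232, so f = 0.01173.
Darcy-Weisbach: ΔP = f(L/D)(ρV²/2) = 0.01173·(45.7/0.38)·(665·0.643²/2) = 0.01173·120.3·137.5 = 194 Pa.

ΔP ≈ 194 Pa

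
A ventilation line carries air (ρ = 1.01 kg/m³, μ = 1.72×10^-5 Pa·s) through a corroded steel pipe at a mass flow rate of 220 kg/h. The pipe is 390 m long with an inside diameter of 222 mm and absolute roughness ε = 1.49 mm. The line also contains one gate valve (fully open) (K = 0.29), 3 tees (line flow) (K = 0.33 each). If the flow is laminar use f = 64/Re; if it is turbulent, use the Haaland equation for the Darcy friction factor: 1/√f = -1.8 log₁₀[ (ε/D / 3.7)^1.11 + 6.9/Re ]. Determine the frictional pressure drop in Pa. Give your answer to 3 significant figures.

ṁ = 220 kg/h = 220/3600 = 0.06111 kg/s.
A = πD²/4 = π(0.222)²/4 = 0.03871 m²; mean velocity V = ṁ/(ρA) = 0.06111/(1.01 · 0.03871) = 1.563 m/s.
Reynolds number Re = ρVD/μ = 1.01 · 1.563 · 0.222 / 1.72e-05 = 2.038e+04.
Re > 4000 → turbulent. Relative roughness ε/D = 0.00149/0.222 = 0.00671. Haaland: 1/√f = -1.8 log₁₀[(0.00671/3.7)^1.11 + 6.9/2.038e+04] = -1.8 log₁₀[0.000906 + 0.000339] = 5.229, so f = 0.03657.
Total minor-loss coefficient ΣK = 1·0.29 + 3·0.33 = 1.28.
ΔP = [f·L/D + ΣK]·(ρV²/2) = [0.03657·390/0.222 + 1.28]·(1.01·1.563²/2) = [64.25 + 1.28]·1.234 = 80.86 Pa.

ΔP ≈ 80.9 Pa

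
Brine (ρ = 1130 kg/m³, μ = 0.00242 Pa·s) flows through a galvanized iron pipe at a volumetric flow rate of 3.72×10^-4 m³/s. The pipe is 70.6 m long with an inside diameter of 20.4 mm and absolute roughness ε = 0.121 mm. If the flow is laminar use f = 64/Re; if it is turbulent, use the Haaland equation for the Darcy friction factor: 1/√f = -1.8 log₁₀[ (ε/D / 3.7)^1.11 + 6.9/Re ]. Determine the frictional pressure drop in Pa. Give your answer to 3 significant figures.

ΔP ≈ 96500 Pa

Cross-sectional area A = πD²/4 = π(0.0204)²/4 = 0.0003269 m²; mean velocity V = Q/A = 0.000372/0.0003269 = 1.138 m/s.
Reynolds number Re = ρVD/μ = 1130 · 1.138 · 0.0204 / 0.00242 = 1.084e+04.
Re > 4000 → turbulent. Relative roughness ε/D = 0.000121/0.0204 = 0.00593. Haaland: 1/√f = -1.8 log₁₀[(0.00593/3.7)^1.11 + 6.9/1.084e+04] = -1.8 log₁₀[0.00079 + 0.000636] = 5.122, so f = 0.03811.
Darcy-Weisbach: ΔP = f(L/D)(ρV²/2) = 0.03811·(70.6/0.0204)·(1130·1.138²/2) = 0.03811·3461·731.9 = 9.653e+04 Pa.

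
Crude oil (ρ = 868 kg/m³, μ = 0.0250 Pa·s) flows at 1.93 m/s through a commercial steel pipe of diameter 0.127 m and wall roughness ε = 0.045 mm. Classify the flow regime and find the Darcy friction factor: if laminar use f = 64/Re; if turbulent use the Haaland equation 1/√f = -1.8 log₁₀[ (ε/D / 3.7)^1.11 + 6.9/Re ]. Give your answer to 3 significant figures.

Re = ρVD/μ = 868·1.93·0.127/0.025 = 8510.
Re > 4000 → turbulent. ε/D = 4.5e-05/0.127 = 0.000354; Haaland: 1/√f = -1.8 log₁₀[3.46e-05 + 0.000811] = 5.531, so f = 0.03268.

f ≈ 0.0327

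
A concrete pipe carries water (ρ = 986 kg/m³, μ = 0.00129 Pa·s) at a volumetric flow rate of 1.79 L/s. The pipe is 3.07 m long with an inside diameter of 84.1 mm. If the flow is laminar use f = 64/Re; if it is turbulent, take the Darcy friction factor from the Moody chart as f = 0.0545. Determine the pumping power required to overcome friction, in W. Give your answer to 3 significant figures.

Q = 1.79 L/s = 1.79/1000 = 0.00179 m³/s.
Cross-sectional area A = πD²/4 = π(0.0841)²/4 = 0.005555 m²; mean velocity V = Q/A = 0.00179/0.005555 = 0.3222 m/s.
Reynolds number Re = ρVD/μ = 986 · 0.3222 · 0.0841 / 0.00129 = 2.071e+04.
Re > 4000 → turbulent; use the Moody-chart value f = 0.0545.
Darcy-Weisbach: ΔP = f(L/D)(ρV²/2) = 0.0545·(3.07/0.0841)·(986·0.3222²/2) = 0.0545·36.5·51.19 = 101.8 Pa.
Pumping power P = QΔP = 0.00179·101.8 = 0.1823 W = 0.182 W.

P ≈ 0.182 W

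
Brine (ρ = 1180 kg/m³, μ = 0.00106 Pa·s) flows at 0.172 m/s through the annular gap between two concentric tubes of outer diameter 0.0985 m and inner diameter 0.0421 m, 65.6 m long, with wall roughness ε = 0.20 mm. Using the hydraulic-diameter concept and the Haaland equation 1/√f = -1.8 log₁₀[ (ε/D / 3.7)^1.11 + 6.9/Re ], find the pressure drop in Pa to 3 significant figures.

Hydraulic diameter D_h = 4A/P = D_o - D_i = 0.0985 - 0.0421 = 0.0564 m.
Re = ρVD_h/μ = 1180·0.172·0.0564/0.00106 = 1.08e+04.
ε/D_h = 0.0002/0.0564 = 0.00355; Haaland gives 1/√f = -1.8 log₁₀[0.000446+0.000639] = 5.336, so f = 0.03512.
ΔP = f(L/D_h)(ρV²/2) = 0.03512·65.6/0.0564·17.45 = 713 Pa.

ΔP ≈ 713 Pa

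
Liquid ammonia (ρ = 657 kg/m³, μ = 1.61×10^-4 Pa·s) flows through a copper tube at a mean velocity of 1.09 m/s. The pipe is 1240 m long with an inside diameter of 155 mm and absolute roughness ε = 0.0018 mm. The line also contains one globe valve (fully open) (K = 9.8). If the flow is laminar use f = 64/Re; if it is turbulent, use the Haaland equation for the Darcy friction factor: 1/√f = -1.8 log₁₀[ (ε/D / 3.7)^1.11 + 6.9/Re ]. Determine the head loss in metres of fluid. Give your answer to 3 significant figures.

h_f ≈ 6.65 m

Reynolds number Re = ρVD/μ = 657 · 1.09 · 0.155 / 0.000161 = 6.894e+05.
Re > 4000 → turbulent. Relative roughness ε/D = 1.8e-06/0.155 = 1.16e-05. Haaland: 1/√f = -1.8 log₁₀[(1.16e-05/3.7)^1.11 + 6.9/6.894e+05] = -1.8 log₁₀[7.79e-07 + 1e-05] = 8.941, so f = 0.01251.
Total minor-loss coefficient ΣK = 1·9.8 = 9.8.
ΔP = [f·L/D + ΣK]·(ρV²/2) = [0.01251·1240/0.155 + 9.8]·(657·1.09²/2) = [100.1 + 9.8]·390.3 = 4.288e+04 Pa.
Head loss h_f = ΔP/(ρg) = 4.288e+04/(657·9.81) = 6.65 m.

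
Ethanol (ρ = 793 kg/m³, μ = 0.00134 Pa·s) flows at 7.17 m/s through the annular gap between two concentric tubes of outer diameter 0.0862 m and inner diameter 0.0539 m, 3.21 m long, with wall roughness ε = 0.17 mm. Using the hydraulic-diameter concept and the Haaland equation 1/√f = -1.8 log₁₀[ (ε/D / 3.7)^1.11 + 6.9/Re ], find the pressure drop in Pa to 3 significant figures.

Hydraulic diameter D_h = 4A/P = D_o - D_i = 0.0862 - 0.0539 = 0.0323 m.
Re = ρVD_h/μ = 793·7.17·0.0323/0.00134 = 1.371e+05.
ε/D_h = 0.00017/0.0323 = 0.00526; Haaland gives 1/√f = -1.8 log₁₀[0.000692+5.03e-05] = 5.633, so f = 0.03151.
ΔP = f(L/D_h)(ρV²/2) = 0.03151·3.21/0.0323·2.038e+04 = 6.384e+04 Pa.

ΔP ≈ 63800 Pa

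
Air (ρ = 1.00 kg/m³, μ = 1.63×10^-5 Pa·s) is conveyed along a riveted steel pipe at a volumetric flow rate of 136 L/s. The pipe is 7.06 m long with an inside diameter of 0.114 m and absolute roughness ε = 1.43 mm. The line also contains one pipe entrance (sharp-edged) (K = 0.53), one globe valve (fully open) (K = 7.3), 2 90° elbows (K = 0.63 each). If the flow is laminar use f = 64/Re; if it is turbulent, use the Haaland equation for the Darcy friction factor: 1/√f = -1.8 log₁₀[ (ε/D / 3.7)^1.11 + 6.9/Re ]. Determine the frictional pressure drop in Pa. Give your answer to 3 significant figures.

Q = 136 L/s = 136/1000 = 0.136 m³/s.
Cross-sectional area A = πD²/4 = π(0.114)²/4 = 0.01021 m²; mean velocity V = Q/A = 0.136/0.01021 = 13.32 m/s.
Reynolds number Re = ρVD/μ = 1 · 13.32 · 0.114 / 1.63e-05 = 9.319e+04.
Re > 4000 → turbulent. Relative roughness ε/D = 0.00143/0.114 = 0.0125. Haaland: 1/√f = -1.8 log₁₀[(0.0125/3.7)^1.11 + 6.9/9.319e+04] = -1.8 log₁₀[0.00181 + 7.4e-05] = 4.903, so f = 0.04159.
Total minor-loss coefficient ΣK = 1·0.53 + 1·7.3 + 2·0.63 = 9.09.
ΔP = [f·L/D + ΣK]·(ρV²/2) = [0.04159·7.06/0.114 + 9.09]·(1·13.32²/2) = [2.576 + 9.09]·88.77 = 1036 Pa.

ΔP ≈ 1040 Pa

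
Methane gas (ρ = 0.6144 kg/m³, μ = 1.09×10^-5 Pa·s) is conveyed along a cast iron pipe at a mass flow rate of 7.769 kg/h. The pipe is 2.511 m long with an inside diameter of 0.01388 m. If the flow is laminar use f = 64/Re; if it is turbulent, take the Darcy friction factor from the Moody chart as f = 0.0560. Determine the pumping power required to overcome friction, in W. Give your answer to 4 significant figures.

ṁ = 7.769 kg/h = 7.769/3600 = 0.002158 kg/s.
A = πD²/4 = π(0.01388)²/4 = 0.0001513 m²; mean velocity V = ṁ/(ρA) = 0.002158/(0.6144 · 0.0001513) = 23.21 m/s.
Reynolds number Re = ρVD/μ = 0.6144 · 23.21 · 0.01388 / 1.09e-05 = 1.816e+04.
Re > 4000 → turbulent; use the Moody-chart value f = 0.0560.
Darcy-Weisbach: ΔP = f(L/D)(ρV²/2) = 0.056·(2.511/0.01388)·(0.6144·23.21²/2) = 0.056·180.9·165.5 = 1677 Pa.
Q = ṁ/ρ = 0.002158/0.6144 = 0.003512 m³/s.
Pumping power P = QΔP = 0.003512·1677 = 5.8906 W = 5.891 W.

P ≈ 5.891 W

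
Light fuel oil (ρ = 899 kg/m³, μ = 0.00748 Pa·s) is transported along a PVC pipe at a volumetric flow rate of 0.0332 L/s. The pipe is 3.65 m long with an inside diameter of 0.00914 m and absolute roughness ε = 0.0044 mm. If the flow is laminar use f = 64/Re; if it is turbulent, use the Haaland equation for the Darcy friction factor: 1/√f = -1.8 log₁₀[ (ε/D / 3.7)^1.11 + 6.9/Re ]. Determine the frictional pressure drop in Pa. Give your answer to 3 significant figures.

Q = 0.0332 L/s = 0.0332/1000 = 3.32e-05 m³/s.
Cross-sectional area A = πD²/4 = π(0.00914)²/4 = 6.561e-05 m²; mean velocity V = Q/A = 3.32e-05/6.561e-05 = 0.506 m/s.
Reynolds number Re = ρVD/μ = 899 · 0.506 · 0.00914 / 0.00748 = 555.9.
Re < 2300 → laminar flow, so f = 64/Re = 64/555.9 = 0.1151 (the turbulent correlation is not needed).
Darcy-Weisbach: ΔP = f(L/D)(ρV²/2) = 0.1151·(3.65/0.00914)·(899·0.506²/2) = 0.1151·399.3·115.1 = 5292 Pa.

ΔP ≈ 5290 Pa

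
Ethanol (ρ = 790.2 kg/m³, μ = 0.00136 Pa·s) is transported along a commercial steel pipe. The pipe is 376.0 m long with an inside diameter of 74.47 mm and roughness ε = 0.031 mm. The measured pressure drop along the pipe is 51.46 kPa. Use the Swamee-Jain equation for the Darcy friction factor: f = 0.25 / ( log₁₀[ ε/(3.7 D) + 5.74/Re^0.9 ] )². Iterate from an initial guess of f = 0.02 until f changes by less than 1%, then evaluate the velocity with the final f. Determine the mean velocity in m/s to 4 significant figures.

V ≈ 1.067 m/s

Rearranging Darcy-Weisbach: V = √(2·ΔP·D/(f·L·ρ)). With ε/D = 3.1e-05/0.07447 = 0.000416, iterate starting from f = 0.02:
  f = 0.02 → V = √(2·5.146e+04·0.07447/(0.02·376·790.2)) = 1.136 m/s; Re = ρVD/μ = 4.914e+04; f → 0.0224
  f = 0.0224 → V = 1.073 m/s; Re = 4.643e+04; f → 0.02263
  f = 0.02263 → V = 1.068 m/s; Re = 4.62e+04; f → 0.02265
Converged (Δf/f < 1%). With the final f = 0.02265: V = √(2·5.146e+04·0.07447/(0.02265·376·790.2)) = 1.067 m/s.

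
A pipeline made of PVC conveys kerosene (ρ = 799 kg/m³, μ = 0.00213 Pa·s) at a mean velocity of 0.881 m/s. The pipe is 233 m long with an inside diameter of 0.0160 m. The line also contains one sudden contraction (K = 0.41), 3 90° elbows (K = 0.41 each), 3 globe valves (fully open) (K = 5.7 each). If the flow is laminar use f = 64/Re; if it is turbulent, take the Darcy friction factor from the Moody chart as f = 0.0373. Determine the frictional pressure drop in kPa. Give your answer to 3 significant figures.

Reynolds number Re = ρVD/μ = 799 · 0.881 · 0.016 / 0.00213 = 5288.
Re > 4000 → turbulent; use the Moody-chart value f = 0.0373.
Total minor-loss coefficient ΣK = 1·0.41 + 3·0.41 + 3·5.7 = 18.7.
ΔP = [f·L/D + ΣK]·(ρV²/2) = [0.0373·233/0.016 + 18.7]·(799·0.881²/2) = [543.2 + 18.7]·310.1 = 1.742e+05 Pa.
ΔP = 1.742e+05 Pa = 174 kPa.

ΔP ≈ 174 kPa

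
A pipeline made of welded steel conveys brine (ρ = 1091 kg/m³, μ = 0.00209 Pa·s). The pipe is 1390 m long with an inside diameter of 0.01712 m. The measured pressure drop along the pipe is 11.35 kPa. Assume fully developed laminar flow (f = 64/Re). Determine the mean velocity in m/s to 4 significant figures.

V ≈ 0.03578 m/s

For laminar flow, f = 64/Re with Re = ρVD/μ, so Darcy-Weisbach reduces to ΔP = 32μLV/D². Solving for V: V = ΔP·D²/(32μL) = 1.135e+04·(0.01712)²/(32·0.00209·1390) = 0.03578 m/s.
Check: Re = ρVD/μ = 1091·0.03578·0.01712/0.00209 = 319.8 < 2300, so the laminar assumption holds.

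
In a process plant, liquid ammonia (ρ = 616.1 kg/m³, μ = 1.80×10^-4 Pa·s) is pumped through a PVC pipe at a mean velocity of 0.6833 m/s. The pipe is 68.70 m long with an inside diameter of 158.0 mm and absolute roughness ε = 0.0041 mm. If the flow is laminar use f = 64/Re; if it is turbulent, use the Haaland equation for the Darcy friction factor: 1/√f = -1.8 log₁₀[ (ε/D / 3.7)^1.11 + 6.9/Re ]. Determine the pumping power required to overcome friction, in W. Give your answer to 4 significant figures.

P ≈ 11.77 W

Reynolds number Re = ρVD/μ = 616.1 · 0.6833 · 0.158 / 0.00018 = 3.695e+05.
Re > 4000 → turbulent. Relative roughness ε/D = 4.1e-06/0.158 = 2.59e-05. Haaland: 1/√f = -1.8 log₁₀[(2.59e-05/3.7)^1.11 + 6.9/3.695e+05] = -1.8 log₁₀[1.9e-06 + 1.87e-05] = 8.436, so f = 0.01405.
Darcy-Weisbach: ΔP = f(L/D)(ρV²/2) = 0.01405·(68.7/0.158)·(616.1·0.6833²/2) = 0.01405·434.8·143.8 = 878.8 Pa.
Q = V·A = 0.6833·0.01961 = 0.0134 m³/s.
Pumping power P = QΔP = 0.0134·878.8 = 11.773 W = 11.77 W.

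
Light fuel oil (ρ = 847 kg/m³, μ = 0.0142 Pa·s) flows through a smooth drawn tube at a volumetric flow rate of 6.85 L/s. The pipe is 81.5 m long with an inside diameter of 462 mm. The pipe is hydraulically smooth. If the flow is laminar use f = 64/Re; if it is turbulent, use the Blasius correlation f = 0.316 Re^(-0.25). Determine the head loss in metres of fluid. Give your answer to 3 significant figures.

h_f ≈ 8.53×10^-4 m

Q = 6.85 L/s = 6.85/1000 = 0.00685 m³/s.
Cross-sectional area A = πD²/4 = π(0.462)²/4 = 0.1676 m²; mean velocity V = Q/A = 0.00685/0.1676 = 0.04086 m/s.
Reynolds number Re = ρVD/μ = 847 · 0.04086 · 0.462 / 0.0142 = 1126.
Re < 2300 → laminar flow, so f = 64/Re = 64/1126 = 0.05684 (the turbulent correlation is not needed).
Darcy-Weisbach: ΔP = f(L/D)(ρV²/2) = 0.05684·(81.5/0.462)·(847·0.04086²/2) = 0.05684·176.4·0.7071 = 7.09 Pa.
Head loss h_f = ΔP/(ρg) = 7.09/(847·9.81) = 8.53×10^-4 m.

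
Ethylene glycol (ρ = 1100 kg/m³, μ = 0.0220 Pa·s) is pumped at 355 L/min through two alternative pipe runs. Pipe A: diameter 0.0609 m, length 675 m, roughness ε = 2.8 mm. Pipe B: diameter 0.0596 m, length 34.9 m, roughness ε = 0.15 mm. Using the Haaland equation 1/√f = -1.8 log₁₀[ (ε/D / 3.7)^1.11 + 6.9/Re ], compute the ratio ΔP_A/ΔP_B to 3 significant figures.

ΔP_A/ΔP_B ≈ 33.5

Pipe A: V = Q/A = 0.005917/0.002913 = 2.031 m/s; Re = 6185; ε/D = 0.046; Haaland → f = 0.07299; ΔP_A = f(L/D)(ρV²/2) = 1.836e+06 Pa.
Pipe B: V = Q/A = 0.005917/0.00279 = 2.121 m/s; Re = 6320; ε/D = 0.00252; Haaland → f = 0.03787; ΔP_B = f(L/D)(ρV²/2) = 5.485e+04 Pa.
ΔP_A/ΔP_B = 1.836e+06/5.485e+04 = 33.5.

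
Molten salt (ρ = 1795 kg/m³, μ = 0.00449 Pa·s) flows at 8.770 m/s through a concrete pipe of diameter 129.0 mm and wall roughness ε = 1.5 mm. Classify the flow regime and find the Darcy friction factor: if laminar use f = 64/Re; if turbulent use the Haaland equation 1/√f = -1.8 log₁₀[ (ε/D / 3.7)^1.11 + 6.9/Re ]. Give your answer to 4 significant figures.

f ≈ 0.04011

Re = ρVD/μ = 1795·8.77·0.129/0.00449 = 4.523e+05.
Re > 4000 → turbulent. ε/D = 0.0015/0.129 = 0.0116; Haaland: 1/√f = -1.8 log₁₀[0.00167 + 1.53e-05] = 4.993, so f = 0.04011.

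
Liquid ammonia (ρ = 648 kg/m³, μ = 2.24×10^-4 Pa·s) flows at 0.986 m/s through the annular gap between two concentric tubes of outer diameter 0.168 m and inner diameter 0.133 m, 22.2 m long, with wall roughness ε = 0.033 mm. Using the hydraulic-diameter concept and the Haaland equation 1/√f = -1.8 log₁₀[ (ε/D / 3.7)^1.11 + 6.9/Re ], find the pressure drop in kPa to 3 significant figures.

Hydraulic diameter D_h = 4A/P = D_o - D_i = 0.168 - 0.133 = 0.035 m.
Re = ρVD_h/μ = 648·0.986·0.035/0.000224 = 9.983e+04.
ε/D_h = 3.3e-05/0.035 = 0.000943; Haaland gives 1/√f = -1.8 log₁₀[0.000103+6.91e-05] = 6.778, so f = 0.02177.
ΔP = f(L/D_h)(ρV²/2) = 0.02177·22.2/0.035·315 = 4349 Pa.
ΔP = 4.35 kPa.

ΔP ≈ 4.35 kPa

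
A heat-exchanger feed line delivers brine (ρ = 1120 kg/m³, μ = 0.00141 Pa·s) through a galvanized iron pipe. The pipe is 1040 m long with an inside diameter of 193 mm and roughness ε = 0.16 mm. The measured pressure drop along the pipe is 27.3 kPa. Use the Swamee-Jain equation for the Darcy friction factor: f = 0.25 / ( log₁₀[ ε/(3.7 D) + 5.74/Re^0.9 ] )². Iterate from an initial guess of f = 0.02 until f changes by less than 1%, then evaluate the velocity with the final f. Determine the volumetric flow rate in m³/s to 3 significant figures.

Rearranging Darcy-Weisbach: V = √(2·ΔP·D/(f·L·ρ)). With ε/D = 0.00016/0.193 = 0.000829, iterate starting from f = 0.02:
  f = 0.02 → V = √(2·2.73e+04·0.193/(0.02·1040·1120)) = 0.6726 m/s; Re = ρVD/μ = 1.031e+05; f → 0.02166
  f = 0.02166 → V = 0.6463 m/s; Re = 9.907e+04; f → 0.02175
Converged (Δf/f < 1%). With the final f = 0.02175: V = √(2·2.73e+04·0.193/(0.02175·1040·1120)) = 0.6449 m/s.
Q = V·A = 0.6449·(π/4·0.193²) = 0.01887 m³/s = 0.0189 m³/s.

Q ≈ 0.0189 m³/s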